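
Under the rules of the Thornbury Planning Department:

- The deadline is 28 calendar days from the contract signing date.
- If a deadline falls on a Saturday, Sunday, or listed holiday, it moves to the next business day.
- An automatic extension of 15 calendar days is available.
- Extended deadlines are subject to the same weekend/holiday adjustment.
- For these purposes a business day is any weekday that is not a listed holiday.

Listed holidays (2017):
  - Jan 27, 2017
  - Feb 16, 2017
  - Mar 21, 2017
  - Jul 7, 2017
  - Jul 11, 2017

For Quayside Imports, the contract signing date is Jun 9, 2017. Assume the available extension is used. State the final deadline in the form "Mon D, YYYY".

Adding 28 calendar days to Jun 9, 2017 gives Jul 7, 2017.
Because Jul 7, 2017 is a listed holiday, the deadline becomes Jul 10, 2017 (Monday).
With the 15-day extension, Jul 10, 2017 becomes Jul 25, 2017.
Jul 25, 2017 (Tuesday) is already a business day.
Final deadline: Jul 25, 2017.

Jul 25, 2017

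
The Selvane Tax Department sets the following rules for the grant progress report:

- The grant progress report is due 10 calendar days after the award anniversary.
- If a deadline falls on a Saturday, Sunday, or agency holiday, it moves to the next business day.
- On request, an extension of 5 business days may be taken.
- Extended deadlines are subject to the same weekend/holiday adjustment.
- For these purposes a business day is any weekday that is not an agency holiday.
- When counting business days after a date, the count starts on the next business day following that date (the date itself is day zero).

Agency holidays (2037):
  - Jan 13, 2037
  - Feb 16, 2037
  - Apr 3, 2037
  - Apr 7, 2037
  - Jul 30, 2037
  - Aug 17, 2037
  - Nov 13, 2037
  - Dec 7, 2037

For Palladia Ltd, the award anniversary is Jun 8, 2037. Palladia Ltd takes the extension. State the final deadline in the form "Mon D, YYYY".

From Jun 8, 2037, 10 calendar days later is Jun 18, 2037.
Since Jun 18, 2037 is a Thursday and not a holiday, the date is unchanged.
The 5-business-day extension runs from Jun 18, 2037 to Jun 25, 2037.
Jun 25, 2037 (Thursday) is already a business day.
Final deadline: Jun 25, 2037.

Jun 25, 2037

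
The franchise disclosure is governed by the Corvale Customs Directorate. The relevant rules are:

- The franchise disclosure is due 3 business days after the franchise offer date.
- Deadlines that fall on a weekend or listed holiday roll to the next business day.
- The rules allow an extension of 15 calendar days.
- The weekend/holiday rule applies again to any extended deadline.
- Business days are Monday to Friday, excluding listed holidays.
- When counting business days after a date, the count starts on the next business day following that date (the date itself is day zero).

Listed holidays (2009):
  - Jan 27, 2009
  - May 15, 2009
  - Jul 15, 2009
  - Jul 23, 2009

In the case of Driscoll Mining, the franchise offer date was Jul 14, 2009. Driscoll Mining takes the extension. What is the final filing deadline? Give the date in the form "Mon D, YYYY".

Aug 4, 2009

Starting the day after Jul 14, 2009 and counting 3 business days lands on Jul 20, 2009.
Jul 20, 2009 is a Monday and not a listed holiday, so it stands.
Add the 15 calendar-day extension to Jul 20, 2009: Aug 4, 2009.
Aug 4, 2009 (Tuesday) is already a business day.
So the filing is due Aug 4, 2009.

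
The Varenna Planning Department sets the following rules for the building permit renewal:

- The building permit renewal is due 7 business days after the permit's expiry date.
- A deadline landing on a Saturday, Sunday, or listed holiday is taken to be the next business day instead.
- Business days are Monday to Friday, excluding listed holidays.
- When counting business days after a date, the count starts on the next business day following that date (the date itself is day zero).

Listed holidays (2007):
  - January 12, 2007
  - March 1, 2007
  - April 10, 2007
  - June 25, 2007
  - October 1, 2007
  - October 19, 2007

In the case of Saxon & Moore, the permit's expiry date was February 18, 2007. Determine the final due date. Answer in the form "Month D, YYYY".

February 27, 2007

7 business days after February 18, 2007, excluding weekends and holidays, is February 27, 2007.
February 27, 2007 (Tuesday) is already a business day.
So the filing is due February 27, 2007.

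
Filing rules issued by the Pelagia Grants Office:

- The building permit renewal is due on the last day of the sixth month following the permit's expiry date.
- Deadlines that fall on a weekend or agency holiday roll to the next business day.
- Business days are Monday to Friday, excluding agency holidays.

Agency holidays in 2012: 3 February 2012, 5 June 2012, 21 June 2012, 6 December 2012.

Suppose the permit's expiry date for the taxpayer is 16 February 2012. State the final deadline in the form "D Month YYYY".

6 months after 16 February 2012 falls in August 2012; the last day of that month is 31 August 2012.
31 August 2012 (Friday) is already a business day.
So the filing is due 31 August 2012.

31 August 2012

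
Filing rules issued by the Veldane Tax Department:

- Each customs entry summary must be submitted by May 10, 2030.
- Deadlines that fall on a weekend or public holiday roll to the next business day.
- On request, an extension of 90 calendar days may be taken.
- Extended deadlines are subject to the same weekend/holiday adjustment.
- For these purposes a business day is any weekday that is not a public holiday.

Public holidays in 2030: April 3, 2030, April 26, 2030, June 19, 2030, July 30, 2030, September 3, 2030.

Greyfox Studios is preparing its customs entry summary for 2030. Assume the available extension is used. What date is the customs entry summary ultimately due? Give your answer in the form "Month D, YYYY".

August 8, 2030

The stated deadline is May 10, 2030.
Since May 10, 2030 is a Friday and not a holiday, the date is unchanged.
Applying the 90-calendar-day extension: May 10, 2030 + 90 days = August 8, 2030.
Since August 8, 2030 is a Thursday and not a holiday, the date is unchanged.
So the filing is due August 8, 2030.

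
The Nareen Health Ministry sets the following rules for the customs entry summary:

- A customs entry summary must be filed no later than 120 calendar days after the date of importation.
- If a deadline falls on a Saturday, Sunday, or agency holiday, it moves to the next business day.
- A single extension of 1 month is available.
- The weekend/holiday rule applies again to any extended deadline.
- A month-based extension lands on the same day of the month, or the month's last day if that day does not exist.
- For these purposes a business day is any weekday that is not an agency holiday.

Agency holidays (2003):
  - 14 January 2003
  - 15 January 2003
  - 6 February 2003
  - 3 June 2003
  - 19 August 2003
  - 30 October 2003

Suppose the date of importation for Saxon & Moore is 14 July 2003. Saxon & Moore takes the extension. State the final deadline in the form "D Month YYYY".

11 December 2003

Adding 120 calendar days to 14 July 2003 gives 11 November 2003.
11 November 2003 (Tuesday) is already a business day.
Applying the 1 month extension: 1 month after 11 November 2003 is 11 December 2003.
11 December 2003 is a Thursday and not a listed holiday, so it stands.
Final deadline: 11 December 2003.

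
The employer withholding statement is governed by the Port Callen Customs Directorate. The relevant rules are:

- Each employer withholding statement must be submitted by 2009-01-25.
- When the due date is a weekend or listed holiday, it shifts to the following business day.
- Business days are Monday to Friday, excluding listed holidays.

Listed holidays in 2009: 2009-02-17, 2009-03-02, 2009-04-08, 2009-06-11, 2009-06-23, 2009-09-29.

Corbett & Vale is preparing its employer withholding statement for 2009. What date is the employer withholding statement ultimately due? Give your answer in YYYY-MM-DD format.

The stated deadline is 2009-01-25.
2009-01-25 falls on a Sunday. Rolling to the next business day gives 2009-01-26, a Monday.
Deadline: 2009-01-26.

2009-01-26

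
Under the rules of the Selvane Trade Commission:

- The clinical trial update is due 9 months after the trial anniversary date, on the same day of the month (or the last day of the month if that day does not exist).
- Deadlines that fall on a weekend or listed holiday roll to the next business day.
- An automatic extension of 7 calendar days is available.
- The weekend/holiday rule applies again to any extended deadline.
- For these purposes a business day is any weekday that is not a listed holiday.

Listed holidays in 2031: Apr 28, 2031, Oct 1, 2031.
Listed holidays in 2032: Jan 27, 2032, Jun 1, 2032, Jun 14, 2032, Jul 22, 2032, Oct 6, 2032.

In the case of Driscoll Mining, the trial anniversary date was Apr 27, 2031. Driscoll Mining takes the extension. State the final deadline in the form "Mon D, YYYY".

Feb 4, 2032

Moving 9 months forward from Apr 27, 2031 on the corresponding day gives Jan 27, 2032.
Because Jan 27, 2032 is a listed holiday, the deadline becomes Jan 28, 2032 (Wednesday).
Applying the 7-calendar-day extension: Jan 28, 2032 + 7 days = Feb 4, 2032.
Since Feb 4, 2032 is a Wednesday and not a holiday, the date is unchanged.
So the filing is due Feb 4, 2032.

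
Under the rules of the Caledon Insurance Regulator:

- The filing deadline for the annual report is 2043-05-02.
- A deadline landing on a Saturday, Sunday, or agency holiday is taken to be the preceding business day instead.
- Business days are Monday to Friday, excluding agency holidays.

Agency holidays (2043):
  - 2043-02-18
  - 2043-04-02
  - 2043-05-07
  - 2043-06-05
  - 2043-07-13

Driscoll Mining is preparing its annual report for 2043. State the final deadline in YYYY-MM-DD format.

2043-05-01

Start from the fixed due date, 2043-05-02.
Because 2043-05-02 is a Saturday, the deadline becomes 2043-05-01 (Friday).
So the filing is due 2043-05-01.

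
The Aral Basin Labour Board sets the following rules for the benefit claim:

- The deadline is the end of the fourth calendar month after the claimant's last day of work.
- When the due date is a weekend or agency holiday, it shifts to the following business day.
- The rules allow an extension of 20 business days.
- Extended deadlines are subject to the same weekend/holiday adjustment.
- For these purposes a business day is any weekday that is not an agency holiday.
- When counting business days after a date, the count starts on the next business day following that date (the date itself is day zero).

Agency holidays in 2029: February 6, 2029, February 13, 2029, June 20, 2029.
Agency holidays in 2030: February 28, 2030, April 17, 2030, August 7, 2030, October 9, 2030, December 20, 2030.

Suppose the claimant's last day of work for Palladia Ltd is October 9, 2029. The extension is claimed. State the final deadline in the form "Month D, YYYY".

March 29, 2030

The fourth month after October 9, 2029 is February 2030, whose last day is February 28, 2030.
February 28, 2030 is a listed holiday; the next business day is March 1, 2030 (Friday).
The 20-business-day extension runs from March 1, 2030 to March 29, 2030.
March 29, 2030 falls on a Friday, which is a business day, so no adjustment is needed.
Final deadline: March 29, 2030.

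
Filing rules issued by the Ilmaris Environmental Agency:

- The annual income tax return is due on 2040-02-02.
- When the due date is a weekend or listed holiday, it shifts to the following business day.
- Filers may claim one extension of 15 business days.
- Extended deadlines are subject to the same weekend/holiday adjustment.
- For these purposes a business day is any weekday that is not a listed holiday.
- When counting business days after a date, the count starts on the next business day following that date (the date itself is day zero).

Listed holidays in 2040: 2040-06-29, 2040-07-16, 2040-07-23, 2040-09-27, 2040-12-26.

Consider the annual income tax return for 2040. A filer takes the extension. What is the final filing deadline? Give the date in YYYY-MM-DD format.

The stated deadline is 2040-02-02.
Since 2040-02-02 is a Thursday and not a holiday, the date is unchanged.
Counting 15 further business days from 2040-02-02 reaches 2040-02-23.
Since 2040-02-23 is a Thursday and not a holiday, the date is unchanged.
The final due date is 2040-02-23.

2040-02-23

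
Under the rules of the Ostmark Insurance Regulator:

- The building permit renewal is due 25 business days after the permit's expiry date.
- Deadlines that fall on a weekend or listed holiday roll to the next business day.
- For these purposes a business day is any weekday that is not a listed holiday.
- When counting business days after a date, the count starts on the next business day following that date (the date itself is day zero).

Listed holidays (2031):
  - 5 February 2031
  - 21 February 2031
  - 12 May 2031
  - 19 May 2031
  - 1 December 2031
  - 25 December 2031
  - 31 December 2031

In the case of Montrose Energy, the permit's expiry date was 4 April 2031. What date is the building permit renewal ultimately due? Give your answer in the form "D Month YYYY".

Starting the day after 4 April 2031 and counting 25 business days lands on 9 May 2031.
Since 9 May 2031 is a Friday and not a holiday, the date is unchanged.
Final deadline: 9 May 2031.

9 May 2031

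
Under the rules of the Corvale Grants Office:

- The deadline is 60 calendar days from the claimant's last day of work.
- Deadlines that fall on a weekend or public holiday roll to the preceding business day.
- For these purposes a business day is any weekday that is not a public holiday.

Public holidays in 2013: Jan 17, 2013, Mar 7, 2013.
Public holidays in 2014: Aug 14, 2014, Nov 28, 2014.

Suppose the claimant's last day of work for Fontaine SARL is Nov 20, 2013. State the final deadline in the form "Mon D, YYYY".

From Nov 20, 2013, 60 calendar days later is Jan 19, 2014.
Because Jan 19, 2014 is a Sunday, the deadline becomes Jan 17, 2014 (Friday).
The final due date is Jan 17, 2014.

Jan 17, 2014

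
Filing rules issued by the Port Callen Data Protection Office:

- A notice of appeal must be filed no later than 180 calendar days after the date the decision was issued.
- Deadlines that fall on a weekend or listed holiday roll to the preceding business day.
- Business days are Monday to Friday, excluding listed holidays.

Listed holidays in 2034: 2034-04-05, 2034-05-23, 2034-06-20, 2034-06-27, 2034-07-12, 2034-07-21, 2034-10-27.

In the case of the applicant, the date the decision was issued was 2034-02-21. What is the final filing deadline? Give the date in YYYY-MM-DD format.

From 2034-02-21, 180 calendar days later is 2034-08-20.
2034-08-20 is a Sunday, so it moves to the preceding business day, 2034-08-18 (Friday).
Final deadline: 2034-08-18.

2034-08-18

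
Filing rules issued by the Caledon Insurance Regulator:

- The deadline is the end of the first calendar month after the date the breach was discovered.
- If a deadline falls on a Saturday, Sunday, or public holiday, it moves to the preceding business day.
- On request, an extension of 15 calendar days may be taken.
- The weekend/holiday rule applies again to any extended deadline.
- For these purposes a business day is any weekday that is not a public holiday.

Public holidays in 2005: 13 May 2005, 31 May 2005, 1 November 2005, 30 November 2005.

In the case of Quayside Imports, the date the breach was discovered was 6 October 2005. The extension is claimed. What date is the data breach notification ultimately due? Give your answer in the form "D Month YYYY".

1 month after 6 October 2005 is November 2005; that month ends on 30 November 2005.
Because 30 November 2005 is a listed holiday, the deadline becomes 29 November 2005 (Tuesday).
The 15-calendar-day extension moves the deadline from 29 November 2005 to 14 December 2005.
Since 14 December 2005 is a Wednesday and not a holiday, the date is unchanged.
The final due date is 14 December 2005.

14 December 2005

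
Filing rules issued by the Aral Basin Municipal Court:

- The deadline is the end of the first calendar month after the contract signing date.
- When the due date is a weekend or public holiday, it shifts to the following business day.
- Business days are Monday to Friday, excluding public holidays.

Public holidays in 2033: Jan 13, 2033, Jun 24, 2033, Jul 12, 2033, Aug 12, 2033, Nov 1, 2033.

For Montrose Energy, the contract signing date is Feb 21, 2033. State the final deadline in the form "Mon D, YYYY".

Mar 31, 2033

The first month after Feb 21, 2033 is March 2033, whose last day is Mar 31, 2033.
Mar 31, 2033 (Thursday) is already a business day.
The final due date is Mar 31, 2033.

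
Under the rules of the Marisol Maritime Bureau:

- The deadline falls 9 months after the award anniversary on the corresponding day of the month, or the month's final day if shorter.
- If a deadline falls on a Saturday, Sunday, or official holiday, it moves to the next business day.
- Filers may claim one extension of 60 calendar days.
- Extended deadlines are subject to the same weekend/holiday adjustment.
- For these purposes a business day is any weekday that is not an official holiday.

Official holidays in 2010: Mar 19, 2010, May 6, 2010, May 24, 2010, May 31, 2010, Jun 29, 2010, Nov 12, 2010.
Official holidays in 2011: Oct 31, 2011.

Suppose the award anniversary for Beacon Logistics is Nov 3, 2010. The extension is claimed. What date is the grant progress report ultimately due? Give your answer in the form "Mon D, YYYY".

Oct 3, 2011

9 months from Nov 3, 2010 is Aug 3, 2011.
Since Aug 3, 2011 is a Wednesday and not a holiday, the date is unchanged.
With the 60-day extension, Aug 3, 2011 becomes Oct 2, 2011.
Because Oct 2, 2011 is a Sunday, the deadline becomes Oct 3, 2011 (Monday).
Final deadline: Oct 3, 2011.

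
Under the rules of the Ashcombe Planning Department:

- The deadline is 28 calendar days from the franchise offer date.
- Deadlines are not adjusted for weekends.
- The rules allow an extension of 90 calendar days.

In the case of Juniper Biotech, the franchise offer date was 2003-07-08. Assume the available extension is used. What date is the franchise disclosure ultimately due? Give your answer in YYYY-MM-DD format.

2003-11-03

Trigger date 2003-07-08 + 28 calendar days = 2003-08-05.
No adjustment is made for weekends or holidays, so 2003-08-05 stands.
Applying the 90-calendar-day extension: 2003-08-05 + 90 days = 2003-11-03.
No adjustment is made for weekends or holidays, so 2003-11-03 stands.
The final due date is 2003-11-03.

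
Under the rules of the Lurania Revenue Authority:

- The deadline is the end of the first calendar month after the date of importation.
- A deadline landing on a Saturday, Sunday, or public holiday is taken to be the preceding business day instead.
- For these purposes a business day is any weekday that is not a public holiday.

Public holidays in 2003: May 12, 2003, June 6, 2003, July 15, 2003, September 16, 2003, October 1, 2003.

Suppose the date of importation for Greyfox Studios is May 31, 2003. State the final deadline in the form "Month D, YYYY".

June 30, 2003

The first month after May 31, 2003 is June 2003, whose last day is June 30, 2003.
Since June 30, 2003 is a Monday and not a holiday, the date is unchanged.
Final deadline: June 30, 2003.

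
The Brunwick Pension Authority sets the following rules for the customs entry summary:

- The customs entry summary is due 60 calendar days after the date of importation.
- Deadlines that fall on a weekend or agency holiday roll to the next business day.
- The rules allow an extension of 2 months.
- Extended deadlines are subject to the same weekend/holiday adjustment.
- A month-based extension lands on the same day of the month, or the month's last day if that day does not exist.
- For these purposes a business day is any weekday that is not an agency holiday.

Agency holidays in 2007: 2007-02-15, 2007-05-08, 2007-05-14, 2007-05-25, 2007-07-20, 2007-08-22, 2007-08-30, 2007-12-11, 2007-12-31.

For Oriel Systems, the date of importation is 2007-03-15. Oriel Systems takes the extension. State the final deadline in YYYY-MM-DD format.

2007-07-16

60 calendar days after 2007-03-15 is 2007-05-14.
2007-05-14 falls on a listed holiday. Rolling to the next business day gives 2007-05-15, a Tuesday.
The 2 months extension carries 2007-05-15 to 2007-07-15.
2007-07-15 is a Sunday; the next business day is 2007-07-16 (Monday).
The final due date is 2007-07-16.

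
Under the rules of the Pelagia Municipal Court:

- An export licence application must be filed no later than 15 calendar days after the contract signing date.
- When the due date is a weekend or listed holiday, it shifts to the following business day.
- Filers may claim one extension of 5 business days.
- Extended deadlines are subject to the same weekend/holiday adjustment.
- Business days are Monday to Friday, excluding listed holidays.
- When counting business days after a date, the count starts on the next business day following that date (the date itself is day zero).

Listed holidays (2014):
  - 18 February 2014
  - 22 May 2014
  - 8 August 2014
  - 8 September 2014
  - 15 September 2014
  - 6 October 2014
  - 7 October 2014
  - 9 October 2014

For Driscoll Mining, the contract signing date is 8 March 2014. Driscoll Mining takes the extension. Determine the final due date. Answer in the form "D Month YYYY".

15 calendar days after 8 March 2014 is 23 March 2014.
23 March 2014 falls on a Sunday. Rolling to the next business day gives 24 March 2014, a Monday.
Applying the 5-business-day extension: 5 business days after 24 March 2014 is 31 March 2014.
Since 31 March 2014 is a Monday and not a holiday, the date is unchanged.
So the filing is due 31 March 2014.

31 March 2014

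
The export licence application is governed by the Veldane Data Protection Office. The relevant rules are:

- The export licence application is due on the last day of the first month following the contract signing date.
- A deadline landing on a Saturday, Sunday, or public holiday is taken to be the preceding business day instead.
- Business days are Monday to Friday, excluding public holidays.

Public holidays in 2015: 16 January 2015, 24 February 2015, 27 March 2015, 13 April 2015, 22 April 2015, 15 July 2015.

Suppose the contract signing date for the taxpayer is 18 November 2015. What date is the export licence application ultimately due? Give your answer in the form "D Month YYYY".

31 December 2015

1 month after 18 November 2015 falls in December 2015; the last day of that month is 31 December 2015.
31 December 2015 is a Thursday and not a listed holiday, so it stands.
Final deadline: 31 December 2015.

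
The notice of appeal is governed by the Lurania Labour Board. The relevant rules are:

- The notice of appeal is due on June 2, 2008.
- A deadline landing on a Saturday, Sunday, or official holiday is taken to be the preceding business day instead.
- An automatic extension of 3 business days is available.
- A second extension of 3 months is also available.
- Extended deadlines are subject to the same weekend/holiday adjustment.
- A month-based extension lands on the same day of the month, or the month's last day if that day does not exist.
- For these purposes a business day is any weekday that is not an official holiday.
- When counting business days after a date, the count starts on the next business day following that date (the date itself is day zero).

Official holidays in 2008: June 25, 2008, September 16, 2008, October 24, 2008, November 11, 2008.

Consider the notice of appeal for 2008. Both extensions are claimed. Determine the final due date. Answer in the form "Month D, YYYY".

September 5, 2008

Start from the fixed due date, June 2, 2008.
June 2, 2008 (Monday) is already a business day.
The 3-business-day extension runs from June 2, 2008 to June 5, 2008.
June 5, 2008 falls on a Thursday, which is a business day, so no adjustment is needed.
Applying the 3 months extension: 3 months after June 5, 2008 is September 5, 2008.
September 5, 2008 falls on a Friday, which is a business day, so no adjustment is needed.
Deadline: September 5, 2008.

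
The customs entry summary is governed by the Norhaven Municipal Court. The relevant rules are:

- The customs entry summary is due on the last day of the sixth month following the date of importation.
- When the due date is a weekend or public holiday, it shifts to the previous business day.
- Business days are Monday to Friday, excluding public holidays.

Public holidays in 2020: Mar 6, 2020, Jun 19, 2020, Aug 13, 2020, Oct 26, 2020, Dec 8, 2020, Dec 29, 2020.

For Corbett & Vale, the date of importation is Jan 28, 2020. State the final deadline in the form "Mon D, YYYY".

Jul 31, 2020

6 months after Jan 28, 2020 is July 2020; that month ends on Jul 31, 2020.
Since Jul 31, 2020 is a Friday and not a holiday, the date is unchanged.
The final due date is Jul 31, 2020.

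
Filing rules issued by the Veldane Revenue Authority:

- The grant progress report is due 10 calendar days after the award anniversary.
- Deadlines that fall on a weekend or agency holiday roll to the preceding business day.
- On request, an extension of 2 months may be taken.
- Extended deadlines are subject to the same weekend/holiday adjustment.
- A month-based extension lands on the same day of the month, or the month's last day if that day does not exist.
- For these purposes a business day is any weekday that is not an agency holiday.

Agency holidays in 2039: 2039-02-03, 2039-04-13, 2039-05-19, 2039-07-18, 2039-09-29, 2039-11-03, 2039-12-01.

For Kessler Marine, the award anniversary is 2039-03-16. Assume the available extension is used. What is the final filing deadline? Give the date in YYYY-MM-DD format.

Adding 10 calendar days to 2039-03-16 gives 2039-03-26.
Because 2039-03-26 is a Saturday, the deadline becomes 2039-03-25 (Friday).
Applying the 2 months extension: 2 months after 2039-03-25 is 2039-05-25.
Since 2039-05-25 is a Wednesday and not a holiday, the date is unchanged.
The final due date is 2039-05-25.

2039-05-25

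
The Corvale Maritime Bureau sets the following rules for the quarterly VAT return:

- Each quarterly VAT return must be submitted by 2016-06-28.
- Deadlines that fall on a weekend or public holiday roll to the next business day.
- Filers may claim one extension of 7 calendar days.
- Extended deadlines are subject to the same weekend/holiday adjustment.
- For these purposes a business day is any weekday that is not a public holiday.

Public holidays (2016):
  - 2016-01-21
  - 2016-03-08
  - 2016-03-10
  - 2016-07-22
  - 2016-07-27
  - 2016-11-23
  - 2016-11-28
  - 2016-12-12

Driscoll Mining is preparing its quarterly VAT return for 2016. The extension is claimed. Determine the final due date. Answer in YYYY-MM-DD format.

Start from the fixed due date, 2016-06-28.
2016-06-28 (Tuesday) is already a business day.
The 7-calendar-day extension moves the deadline from 2016-06-28 to 2016-07-05.
2016-07-05 (Tuesday) is already a business day.
So the filing is due 2016-07-05.

2016-07-05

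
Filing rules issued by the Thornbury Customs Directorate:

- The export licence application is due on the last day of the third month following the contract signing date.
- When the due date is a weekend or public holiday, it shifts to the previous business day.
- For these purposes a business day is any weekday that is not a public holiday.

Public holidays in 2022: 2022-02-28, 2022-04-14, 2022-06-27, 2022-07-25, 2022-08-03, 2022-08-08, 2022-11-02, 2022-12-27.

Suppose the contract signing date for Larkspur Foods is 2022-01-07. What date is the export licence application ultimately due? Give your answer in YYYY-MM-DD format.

The third month after 2022-01-07 is April 2022, whose last day is 2022-04-30.
2022-04-30 is a Saturday; the preceding business day is 2022-04-29 (Friday).
So the filing is due 2022-04-29.

2022-04-29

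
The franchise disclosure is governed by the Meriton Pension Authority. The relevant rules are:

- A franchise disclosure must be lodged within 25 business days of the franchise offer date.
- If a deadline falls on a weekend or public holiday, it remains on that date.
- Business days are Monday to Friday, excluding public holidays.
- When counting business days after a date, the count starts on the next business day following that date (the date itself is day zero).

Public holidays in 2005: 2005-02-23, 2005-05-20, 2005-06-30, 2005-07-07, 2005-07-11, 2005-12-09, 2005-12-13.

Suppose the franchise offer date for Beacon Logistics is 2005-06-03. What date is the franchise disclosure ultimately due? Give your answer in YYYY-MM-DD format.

2005-07-13

25 business days after 2005-06-03, excluding weekends and holidays, is 2005-07-13.
2005-07-13 falls on a Wednesday. The rules make no weekend/holiday allowance, so it remains 2005-07-13.
So the filing is due 2005-07-13.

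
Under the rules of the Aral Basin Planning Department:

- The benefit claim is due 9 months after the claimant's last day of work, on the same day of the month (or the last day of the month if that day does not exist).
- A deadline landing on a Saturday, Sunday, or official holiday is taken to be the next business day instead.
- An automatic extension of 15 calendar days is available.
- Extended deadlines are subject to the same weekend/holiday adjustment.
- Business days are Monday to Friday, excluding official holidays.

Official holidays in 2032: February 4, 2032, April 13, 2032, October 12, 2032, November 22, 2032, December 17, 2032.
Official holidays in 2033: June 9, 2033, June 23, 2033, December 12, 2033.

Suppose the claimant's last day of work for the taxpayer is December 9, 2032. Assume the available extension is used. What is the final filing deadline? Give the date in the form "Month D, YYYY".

September 26, 2033

Moving 9 months forward from December 9, 2032 on the corresponding day gives September 9, 2033.
September 9, 2033 is a Friday and not a listed holiday, so it stands.
Add the 15 calendar-day extension to September 9, 2033: September 24, 2033.
Because September 24, 2033 is a Saturday, the deadline becomes September 26, 2033 (Monday).
Deadline: September 26, 2033.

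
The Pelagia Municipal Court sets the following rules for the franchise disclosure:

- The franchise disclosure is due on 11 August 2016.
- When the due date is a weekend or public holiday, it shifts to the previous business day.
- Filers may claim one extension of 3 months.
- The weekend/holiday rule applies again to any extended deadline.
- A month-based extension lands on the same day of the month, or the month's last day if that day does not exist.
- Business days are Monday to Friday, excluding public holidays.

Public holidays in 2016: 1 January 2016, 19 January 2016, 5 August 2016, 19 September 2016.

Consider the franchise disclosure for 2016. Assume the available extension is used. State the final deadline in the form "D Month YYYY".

11 November 2016

The statutory due date is 11 August 2016.
Since 11 August 2016 is a Thursday and not a holiday, the date is unchanged.
Add 3 months to 11 August 2016: 11 November 2016.
11 November 2016 (Friday) is already a business day.
Deadline: 11 November 2016.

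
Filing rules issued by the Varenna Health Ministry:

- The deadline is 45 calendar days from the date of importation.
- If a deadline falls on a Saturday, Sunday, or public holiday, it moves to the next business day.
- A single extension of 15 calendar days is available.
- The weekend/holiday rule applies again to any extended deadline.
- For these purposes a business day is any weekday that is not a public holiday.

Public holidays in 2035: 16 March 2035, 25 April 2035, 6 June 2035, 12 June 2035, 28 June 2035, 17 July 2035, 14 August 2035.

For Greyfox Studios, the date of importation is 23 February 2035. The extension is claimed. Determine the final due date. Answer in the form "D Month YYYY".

24 April 2035

Adding 45 calendar days to 23 February 2035 gives 9 April 2035.
9 April 2035 (Monday) is already a business day.
Add the 15 calendar-day extension to 9 April 2035: 24 April 2035.
Since 24 April 2035 is a Tuesday and not a holiday, the date is unchanged.
Final deadline: 24 April 2035.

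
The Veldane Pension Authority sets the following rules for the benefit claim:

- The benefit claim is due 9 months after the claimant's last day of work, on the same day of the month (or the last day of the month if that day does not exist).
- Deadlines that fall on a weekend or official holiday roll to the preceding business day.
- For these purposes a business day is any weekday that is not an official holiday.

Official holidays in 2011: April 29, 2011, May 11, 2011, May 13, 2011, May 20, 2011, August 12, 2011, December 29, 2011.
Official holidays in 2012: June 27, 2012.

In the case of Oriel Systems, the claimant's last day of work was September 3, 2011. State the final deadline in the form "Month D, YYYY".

June 1, 2012

9 months from September 3, 2011 is June 3, 2012.
June 3, 2012 is a Sunday, so it moves to the preceding business day, June 1, 2012 (Friday).
Deadline: June 1, 2012.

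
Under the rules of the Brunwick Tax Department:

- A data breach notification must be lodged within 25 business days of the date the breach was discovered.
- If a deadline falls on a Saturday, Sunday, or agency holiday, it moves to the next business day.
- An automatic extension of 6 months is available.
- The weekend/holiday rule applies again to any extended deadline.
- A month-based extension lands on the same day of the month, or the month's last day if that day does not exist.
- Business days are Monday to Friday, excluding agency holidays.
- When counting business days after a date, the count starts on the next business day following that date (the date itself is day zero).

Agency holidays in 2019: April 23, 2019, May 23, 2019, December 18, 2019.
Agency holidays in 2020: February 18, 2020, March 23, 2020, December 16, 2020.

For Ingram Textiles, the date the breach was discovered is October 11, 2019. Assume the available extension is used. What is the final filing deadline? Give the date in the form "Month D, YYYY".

25 business days after October 11, 2019, excluding weekends and holidays, is November 15, 2019.
November 15, 2019 is a Friday and not a listed holiday, so it stands.
Add 6 months to November 15, 2019: May 15, 2020.
May 15, 2020 is a Friday and not a listed holiday, so it stands.
Deadline: May 15, 2020.

May 15, 2020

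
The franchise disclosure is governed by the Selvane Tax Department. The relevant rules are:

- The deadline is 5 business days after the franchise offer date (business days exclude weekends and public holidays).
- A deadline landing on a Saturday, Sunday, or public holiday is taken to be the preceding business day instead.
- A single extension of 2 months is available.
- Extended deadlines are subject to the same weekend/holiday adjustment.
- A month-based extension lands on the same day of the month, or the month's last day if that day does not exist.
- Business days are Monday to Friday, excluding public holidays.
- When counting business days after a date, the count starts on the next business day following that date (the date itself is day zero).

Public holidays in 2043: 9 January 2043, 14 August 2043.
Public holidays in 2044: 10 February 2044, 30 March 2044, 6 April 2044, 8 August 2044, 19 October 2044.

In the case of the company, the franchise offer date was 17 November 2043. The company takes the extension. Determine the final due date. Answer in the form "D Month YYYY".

5 business days after 17 November 2043, excluding weekends and holidays, is 24 November 2043.
24 November 2043 is a Tuesday and not a listed holiday, so it stands.
The 2 months extension carries 24 November 2043 to 24 January 2044.
24 January 2044 is a Sunday; the preceding business day is 22 January 2044 (Friday).
Final deadline: 22 January 2044.

22 January 2044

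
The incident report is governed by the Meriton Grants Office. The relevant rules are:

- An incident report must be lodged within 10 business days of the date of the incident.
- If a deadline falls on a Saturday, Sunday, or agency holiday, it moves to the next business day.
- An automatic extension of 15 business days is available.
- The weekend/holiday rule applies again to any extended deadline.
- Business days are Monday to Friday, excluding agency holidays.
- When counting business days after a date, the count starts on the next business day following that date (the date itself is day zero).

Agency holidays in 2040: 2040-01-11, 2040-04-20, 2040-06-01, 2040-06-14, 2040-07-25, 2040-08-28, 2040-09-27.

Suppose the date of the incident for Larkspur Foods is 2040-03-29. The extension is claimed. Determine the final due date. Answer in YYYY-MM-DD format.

Counting 10 business days after 2040-03-29 (skipping weekends and listed holidays) reaches 2040-04-12.
2040-04-12 (Thursday) is already a business day.
The 15-business-day extension runs from 2040-04-12 to 2040-05-04.
2040-05-04 is a Friday and not a listed holiday, so it stands.
Final deadline: 2040-05-04.

2040-05-04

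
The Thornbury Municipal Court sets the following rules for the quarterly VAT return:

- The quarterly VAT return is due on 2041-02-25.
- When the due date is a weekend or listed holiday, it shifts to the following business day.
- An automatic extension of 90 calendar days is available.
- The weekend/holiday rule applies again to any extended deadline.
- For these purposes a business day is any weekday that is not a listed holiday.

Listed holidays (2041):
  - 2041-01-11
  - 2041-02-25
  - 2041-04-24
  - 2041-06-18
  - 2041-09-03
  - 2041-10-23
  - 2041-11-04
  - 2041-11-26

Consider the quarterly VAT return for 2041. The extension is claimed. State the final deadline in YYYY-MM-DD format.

Start from the fixed due date, 2041-02-25.
2041-02-25 is a listed holiday, so it moves to the next business day, 2041-02-26 (Tuesday).
Applying the 90-calendar-day extension: 2041-02-26 + 90 days = 2041-05-27.
2041-05-27 falls on a Monday, which is a business day, so no adjustment is needed.
So the filing is due 2041-05-27.

2041-05-27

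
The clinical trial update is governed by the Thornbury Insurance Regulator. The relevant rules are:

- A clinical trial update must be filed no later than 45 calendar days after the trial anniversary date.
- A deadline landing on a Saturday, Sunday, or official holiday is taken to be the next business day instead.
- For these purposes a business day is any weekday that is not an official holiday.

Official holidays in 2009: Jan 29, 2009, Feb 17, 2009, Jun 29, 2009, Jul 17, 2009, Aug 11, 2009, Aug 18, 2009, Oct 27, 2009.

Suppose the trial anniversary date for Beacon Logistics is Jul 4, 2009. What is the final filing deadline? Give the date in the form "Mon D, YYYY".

Aug 19, 2009

From Jul 4, 2009, 45 calendar days later is Aug 18, 2009.
Aug 18, 2009 falls on a listed holiday. Rolling to the next business day gives Aug 19, 2009, a Wednesday.
The final due date is Aug 19, 2009.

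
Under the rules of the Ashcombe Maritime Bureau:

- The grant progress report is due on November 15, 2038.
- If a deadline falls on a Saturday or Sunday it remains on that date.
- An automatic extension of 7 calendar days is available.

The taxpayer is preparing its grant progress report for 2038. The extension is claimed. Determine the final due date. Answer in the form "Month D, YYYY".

The statutory due date is November 15, 2038.
No adjustment is made for weekends or holidays, so November 15, 2038 stands.
With the 7-day extension, November 15, 2038 becomes November 22, 2038.
No adjustment is made for weekends or holidays, so November 22, 2038 stands.
Deadline: November 22, 2038.

November 22, 2038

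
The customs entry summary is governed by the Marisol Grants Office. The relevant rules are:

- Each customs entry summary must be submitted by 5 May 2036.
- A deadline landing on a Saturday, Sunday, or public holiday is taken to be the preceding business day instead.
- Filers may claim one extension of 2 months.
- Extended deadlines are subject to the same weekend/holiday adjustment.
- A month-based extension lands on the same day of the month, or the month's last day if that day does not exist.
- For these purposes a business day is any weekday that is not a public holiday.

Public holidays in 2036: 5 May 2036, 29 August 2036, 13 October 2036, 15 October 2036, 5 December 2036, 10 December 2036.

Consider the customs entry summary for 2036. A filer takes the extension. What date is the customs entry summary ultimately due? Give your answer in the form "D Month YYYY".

2 July 2036

Start from the fixed due date, 5 May 2036.
Because 5 May 2036 is a listed holiday, the deadline becomes 2 May 2036 (Friday).
The 2 months extension carries 2 May 2036 to 2 July 2036.
2 July 2036 is a Wednesday and not a listed holiday, so it stands.
So the filing is due 2 July 2036.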